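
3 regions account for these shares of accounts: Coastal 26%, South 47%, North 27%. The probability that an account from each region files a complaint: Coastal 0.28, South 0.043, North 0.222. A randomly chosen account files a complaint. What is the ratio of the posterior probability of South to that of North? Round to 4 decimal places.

0.3372

Compute prior × likelihood for every hypothesis:
  Coastal: 0.26 × 0.28 = 0.0728
  South: 0.47 × 0.043 = 0.02021
  North: 0.27 × 0.222 = 0.05994
Total = 0.15295.
The ratio is 0.02021 / 0.05994 (the normalizer cancels) = 0.3372.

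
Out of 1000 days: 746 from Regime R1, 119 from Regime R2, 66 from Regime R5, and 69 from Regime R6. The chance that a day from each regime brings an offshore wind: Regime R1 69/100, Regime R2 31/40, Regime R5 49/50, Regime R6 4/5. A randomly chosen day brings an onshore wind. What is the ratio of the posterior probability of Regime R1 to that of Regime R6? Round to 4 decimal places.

Taking complements, P(onshore | each) = Regime R1 0.31, Regime R2 0.225, Regime R5 0.02, Regime R6 0.2.
Unnormalized posteriors (prior × likelihood):
  Regime R1: 0.746 × 0.31 = 0.23126
  Regime R2: 0.119 × 0.225 = 0.026775
  Regime R5: 0.066 × 0.02 = 0.00132
  Regime R6: 0.069 × 0.2 = 0.0138
Total = 0.273155.
The ratio is 0.23126 / 0.0138 (the normalizer cancels) = 16.7580.

16.7580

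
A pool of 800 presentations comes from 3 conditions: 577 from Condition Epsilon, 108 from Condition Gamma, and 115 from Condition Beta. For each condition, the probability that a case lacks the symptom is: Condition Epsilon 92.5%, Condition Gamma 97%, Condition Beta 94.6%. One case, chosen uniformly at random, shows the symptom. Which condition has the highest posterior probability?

Taking complements, P(symptomatic | each) = Condition Epsilon 0.075, Condition Gamma 0.03, Condition Beta 0.054.
Compute prior × likelihood for every hypothesis:
  Condition Epsilon: 0.72125 × 0.075 = 0.05409375
  Condition Gamma: 0.135 × 0.03 = 0.00405
  Condition Beta: 0.14375 × 0.054 = 0.0077625
Sum = 0.06590625.
Largest term belongs to Condition Epsilon, so Condition Epsilon is most probable.

Condition Epsilon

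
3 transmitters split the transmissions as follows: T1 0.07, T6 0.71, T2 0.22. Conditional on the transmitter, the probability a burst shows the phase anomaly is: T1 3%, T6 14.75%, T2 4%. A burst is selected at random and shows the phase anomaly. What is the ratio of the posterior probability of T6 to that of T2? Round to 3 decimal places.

By Bayes' rule, posterior ∝ prior × likelihood:
  T1: 0.07 × 0.03 = 0.0021
  T6: 0.71 × 0.1475 = 0.104725
  T2: 0.22 × 0.04 = 0.0088
Normalizing constant = 0.115625.
The ratio is 0.104725 / 0.0088 (the normalizer cancels) = 11.901.

11.901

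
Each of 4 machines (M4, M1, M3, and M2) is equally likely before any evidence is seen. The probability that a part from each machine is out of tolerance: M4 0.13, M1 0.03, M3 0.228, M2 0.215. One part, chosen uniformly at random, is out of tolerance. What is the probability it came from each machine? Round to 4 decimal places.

M4 0.2156, M1 0.0498, M3 0.3781, M2 0.3566

With a uniform prior (1/4 each), posterior ∝ likelihood:
  M4: 0.13
  M1: 0.03
  M3: 0.228
  M2: 0.215
Total = 0.603.
P(M4 | oversize) = 0.13/0.603 ≈ 0.2156
P(M1 | oversize) = 0.03/0.603 ≈ 0.0498
P(M3 | oversize) = 0.228/0.603 ≈ 0.3781
P(M2 | oversize) = 0.215/0.603 ≈ 0.3566
(Check: 0.2156+0.0498+0.3781+0.3566 = 1.0001.)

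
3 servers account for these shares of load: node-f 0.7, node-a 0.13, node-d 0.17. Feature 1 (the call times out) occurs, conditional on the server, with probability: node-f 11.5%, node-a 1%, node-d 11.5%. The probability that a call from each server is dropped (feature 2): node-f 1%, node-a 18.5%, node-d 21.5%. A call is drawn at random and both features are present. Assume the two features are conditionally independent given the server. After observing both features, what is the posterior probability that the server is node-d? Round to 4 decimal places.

0.8008

Compute prior × likelihood for every hypothesis:
  node-f: 0.7 × 0.115 × 0.01 = 0.000805
  node-a: 0.13 × 0.01 × 0.185 = 0.0002405
  node-d: 0.17 × 0.115 × 0.215 = 0.00420325
Normalizing constant = 0.00524875.
P(node-d | evidence) = 0.00420325 / 0.00524875 ≈ 0.8008.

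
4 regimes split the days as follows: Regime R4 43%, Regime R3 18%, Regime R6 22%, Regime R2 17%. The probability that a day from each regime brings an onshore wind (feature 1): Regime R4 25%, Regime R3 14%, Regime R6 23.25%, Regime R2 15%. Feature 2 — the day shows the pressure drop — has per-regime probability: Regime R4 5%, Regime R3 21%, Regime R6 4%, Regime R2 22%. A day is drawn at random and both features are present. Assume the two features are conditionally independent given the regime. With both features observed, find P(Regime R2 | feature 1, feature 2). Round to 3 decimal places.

0.306

Compute prior × likelihood for every hypothesis:
  Regime R4: 0.43 × 0.25 × 0.05 = 0.005375
  Regime R3: 0.18 × 0.14 × 0.21 = 0.005292
  Regime R6: 0.22 × 0.2325 × 0.04 = 0.002046
  Regime R2: 0.17 × 0.15 × 0.22 = 0.00561
Sum = 0.018323.
P(Regime R2 | evidence) = 0.00561 / 0.018323 ≈ 0.306.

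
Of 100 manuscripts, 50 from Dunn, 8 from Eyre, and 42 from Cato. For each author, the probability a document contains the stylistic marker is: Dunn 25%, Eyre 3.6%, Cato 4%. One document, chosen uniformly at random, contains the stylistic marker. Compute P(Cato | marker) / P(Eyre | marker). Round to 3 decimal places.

Unnormalized posteriors (prior × likelihood):
  Dunn: 0.5 × 0.25 = 0.125
  Eyre: 0.08 × 0.036 = 0.00288
  Cato: 0.42 × 0.04 = 0.0168
Total = 0.14468.
The ratio is 0.0168 / 0.00288 (the normalizer cancels) = 5.833.

5.833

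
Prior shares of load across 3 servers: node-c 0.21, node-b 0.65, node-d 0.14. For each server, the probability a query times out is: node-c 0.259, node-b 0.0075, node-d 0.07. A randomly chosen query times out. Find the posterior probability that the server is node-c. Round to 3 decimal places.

Compute prior × likelihood for every hypothesis:
  node-c: 0.21 × 0.259 = 0.05439
  node-b: 0.65 × 0.0075 = 0.004875
  node-d: 0.14 × 0.07 = 0.0098
Normalizing constant = 0.069065.
P(node-c | evidence) = 0.05439 / 0.069065 ≈ 0.788.

0.788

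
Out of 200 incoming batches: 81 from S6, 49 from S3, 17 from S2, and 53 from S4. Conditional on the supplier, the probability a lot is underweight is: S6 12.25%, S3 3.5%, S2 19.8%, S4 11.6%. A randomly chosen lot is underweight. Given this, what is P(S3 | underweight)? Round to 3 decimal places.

Compute prior × likelihood for every hypothesis:
  S6: 0.405 × 0.1225 = 0.0496125
  S3: 0.245 × 0.035 = 0.008575
  S2: 0.085 × 0.198 = 0.01683
  S4: 0.265 × 0.116 = 0.03074
Total = 0.1057575.
P(S3 | evidence) = 0.008575 / 0.1057575 ≈ 0.081.

0.081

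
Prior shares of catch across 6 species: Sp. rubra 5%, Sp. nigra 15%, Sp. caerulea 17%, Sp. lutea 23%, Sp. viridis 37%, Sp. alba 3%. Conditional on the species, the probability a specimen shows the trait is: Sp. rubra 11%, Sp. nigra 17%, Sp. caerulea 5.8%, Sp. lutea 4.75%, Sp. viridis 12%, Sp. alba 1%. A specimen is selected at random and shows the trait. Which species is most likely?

By Bayes' rule, posterior ∝ prior × likelihood:
  Sp. rubra: 0.05 × 0.11 = 0.0055
  Sp. nigra: 0.15 × 0.17 = 0.0255
  Sp. caerulea: 0.17 × 0.058 = 0.00986
  Sp. lutea: 0.23 × 0.0475 = 0.010925
  Sp. viridis: 0.37 × 0.12 = 0.0444
  Sp. alba: 0.03 × 0.01 = 0.0003
Total = 0.096485.
Largest term belongs to Sp. viridis, so Sp. viridis is most probable.

Sp. viridis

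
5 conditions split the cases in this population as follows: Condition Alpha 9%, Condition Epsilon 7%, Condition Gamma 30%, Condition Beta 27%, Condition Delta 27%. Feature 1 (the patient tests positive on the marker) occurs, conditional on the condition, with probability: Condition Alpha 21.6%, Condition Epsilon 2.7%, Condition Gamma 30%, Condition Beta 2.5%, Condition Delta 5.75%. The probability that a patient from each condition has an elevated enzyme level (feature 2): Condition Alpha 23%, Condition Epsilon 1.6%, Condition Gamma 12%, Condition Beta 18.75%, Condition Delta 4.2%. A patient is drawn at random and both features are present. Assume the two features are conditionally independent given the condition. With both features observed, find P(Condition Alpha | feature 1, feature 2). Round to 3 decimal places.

0.260

Compute prior × likelihood for every hypothesis:
  Condition Alpha: 0.09 × 0.216 × 0.23 = 0.0044712
  Condition Epsilon: 0.07 × 0.027 × 0.016 = 0.00003024
  Condition Gamma: 0.3 × 0.3 × 0.12 = 0.0108
  Condition Beta: 0.27 × 0.025 × 0.1875 = 0.001265625
  Condition Delta: 0.27 × 0.0575 × 0.042 = 0.00065205
Normalizing constant = 0.017219115.
P(Condition Alpha | evidence) = 0.0044712 / 0.017219115 ≈ 0.260.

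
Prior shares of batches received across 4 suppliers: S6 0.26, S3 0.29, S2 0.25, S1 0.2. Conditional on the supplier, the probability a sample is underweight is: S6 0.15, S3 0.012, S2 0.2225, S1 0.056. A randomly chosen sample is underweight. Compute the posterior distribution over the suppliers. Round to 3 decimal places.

S6 0.357, S3 0.032, S2 0.509, S1 0.102

By Bayes' rule, posterior ∝ prior × likelihood:
  S6: 0.26 × 0.15 = 0.039
  S3: 0.29 × 0.012 = 0.00348
  S2: 0.25 × 0.2225 = 0.055625
  S1: 0.2 × 0.056 = 0.0112
Total = 0.109305.
P(S6 | underweight) = 0.039/0.109305 ≈ 0.357
P(S3 | underweight) = 0.00348/0.109305 ≈ 0.032
P(S2 | underweight) = 0.055625/0.109305 ≈ 0.509
P(S1 | underweight) = 0.0112/0.109305 ≈ 0.102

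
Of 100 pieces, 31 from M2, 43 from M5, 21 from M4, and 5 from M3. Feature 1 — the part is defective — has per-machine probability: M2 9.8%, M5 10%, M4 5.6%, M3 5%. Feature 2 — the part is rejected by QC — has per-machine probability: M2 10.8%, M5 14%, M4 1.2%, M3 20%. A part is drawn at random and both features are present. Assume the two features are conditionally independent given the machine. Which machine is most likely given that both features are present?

M5

Compute prior × likelihood for every hypothesis:
  M2: 0.31 × 0.098 × 0.108 = 0.00328104
  M5: 0.43 × 0.1 × 0.14 = 0.00602
  M4: 0.21 × 0.056 × 0.012 = 0.00014112
  M3: 0.05 × 0.05 × 0.2 = 0.0005
Normalizing constant = 0.00994216.
Largest term belongs to M5, so M5 is most probable.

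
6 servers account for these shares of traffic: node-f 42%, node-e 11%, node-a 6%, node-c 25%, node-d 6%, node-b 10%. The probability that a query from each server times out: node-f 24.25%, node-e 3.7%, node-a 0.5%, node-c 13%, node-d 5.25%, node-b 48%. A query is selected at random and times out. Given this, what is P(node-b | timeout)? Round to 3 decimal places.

By Bayes' rule, posterior ∝ prior × likelihood:
  node-f: 0.42 × 0.2425 = 0.10185
  node-e: 0.11 × 0.037 = 0.00407
  node-a: 0.06 × 0.005 = 0.0003
  node-c: 0.25 × 0.13 = 0.0325
  node-d: 0.06 × 0.0525 = 0.00315
  node-b: 0.1 × 0.48 = 0.048
Total = 0.18987.
P(node-b | evidence) = 0.048 / 0.18987 ≈ 0.253.

0.253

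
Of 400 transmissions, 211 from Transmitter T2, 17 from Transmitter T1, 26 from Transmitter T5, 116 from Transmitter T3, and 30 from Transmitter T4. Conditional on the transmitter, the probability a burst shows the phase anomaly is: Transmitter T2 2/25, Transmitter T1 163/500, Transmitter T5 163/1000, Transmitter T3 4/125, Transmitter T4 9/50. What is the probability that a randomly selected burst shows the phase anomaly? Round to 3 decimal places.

0.089

By Bayes' rule, posterior ∝ prior × likelihood:
  Transmitter T2: 0.5275 × 0.08 = 0.0422
  Transmitter T1: 0.0425 × 0.326 = 0.013855
  Transmitter T5: 0.065 × 0.163 = 0.010595
  Transmitter T3: 0.29 × 0.032 = 0.00928
  Transmitter T4: 0.075 × 0.18 = 0.0135
P(anomaly) = 0.0422 + 0.013855 + 0.010595 + 0.00928 + 0.0135 = 0.08943 → 0.089.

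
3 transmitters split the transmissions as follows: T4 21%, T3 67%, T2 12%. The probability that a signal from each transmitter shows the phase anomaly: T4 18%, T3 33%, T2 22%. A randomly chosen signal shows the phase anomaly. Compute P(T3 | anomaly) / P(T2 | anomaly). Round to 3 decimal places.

8.375

Unnormalized posteriors (prior × likelihood):
  T4: 0.21 × 0.18 = 0.0378
  T3: 0.67 × 0.33 = 0.2211
  T2: 0.12 × 0.22 = 0.0264
Sum = 0.2853.
The ratio is 0.2211 / 0.0264 (the normalizer cancels) = 8.375.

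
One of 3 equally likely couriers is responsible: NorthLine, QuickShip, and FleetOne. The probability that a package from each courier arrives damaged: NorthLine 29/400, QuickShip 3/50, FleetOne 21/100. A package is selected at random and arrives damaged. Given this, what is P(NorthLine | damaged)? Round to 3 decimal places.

0.212

Since the prior is uniform, the posterior is proportional to the likelihood:
  NorthLine: 0.0725
  QuickShip: 0.06
  FleetOne: 0.21
Total = 0.3425.
P(NorthLine | evidence) = 0.0725 / 0.3425 ≈ 0.212.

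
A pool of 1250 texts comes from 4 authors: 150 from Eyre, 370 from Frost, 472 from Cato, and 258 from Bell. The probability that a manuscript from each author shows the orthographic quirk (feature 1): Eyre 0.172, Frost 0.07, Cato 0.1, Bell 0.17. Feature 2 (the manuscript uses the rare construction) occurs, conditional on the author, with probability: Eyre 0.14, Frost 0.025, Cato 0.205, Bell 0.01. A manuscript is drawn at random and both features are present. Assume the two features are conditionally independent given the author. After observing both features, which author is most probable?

Cato

By Bayes' rule, posterior ∝ prior × likelihood:
  Eyre: 0.12 × 0.172 × 0.14 = 0.0028896
  Frost: 0.296 × 0.07 × 0.025 = 0.000518
  Cato: 0.3776 × 0.1 × 0.205 = 0.0077408
  Bell: 0.2064 × 0.17 × 0.01 = 0.00035088
Normalizing constant = 0.01149928.
Largest term belongs to Cato, so Cato is most probable.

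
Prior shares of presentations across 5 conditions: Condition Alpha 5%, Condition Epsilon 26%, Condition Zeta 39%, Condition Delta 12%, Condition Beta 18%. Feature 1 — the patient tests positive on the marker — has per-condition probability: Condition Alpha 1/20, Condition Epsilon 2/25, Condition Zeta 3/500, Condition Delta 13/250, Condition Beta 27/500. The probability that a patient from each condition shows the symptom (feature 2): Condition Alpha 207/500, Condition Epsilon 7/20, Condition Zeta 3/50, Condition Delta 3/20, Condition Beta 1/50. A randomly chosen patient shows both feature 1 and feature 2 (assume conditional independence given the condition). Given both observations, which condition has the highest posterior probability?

Condition Epsilon

Unnormalized posteriors (prior × likelihood):
  Condition Alpha: 0.05 × 0.05 × 0.414 = 0.001035
  Condition Epsilon: 0.26 × 0.08 × 0.35 = 0.00728
  Condition Zeta: 0.39 × 0.006 × 0.06 = 0.0001404
  Condition Delta: 0.12 × 0.052 × 0.15 = 0.000936
  Condition Beta: 0.18 × 0.054 × 0.02 = 0.0001944
Normalizing constant = 0.0095858.
Largest term belongs to Condition Epsilon, so Condition Epsilon is most probable.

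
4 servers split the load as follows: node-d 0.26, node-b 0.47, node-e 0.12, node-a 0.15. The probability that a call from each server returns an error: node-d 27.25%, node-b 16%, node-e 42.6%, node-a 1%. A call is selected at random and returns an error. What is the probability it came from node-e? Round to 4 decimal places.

0.2573

Compute prior × likelihood for every hypothesis:
  node-d: 0.26 × 0.2725 = 0.07085
  node-b: 0.47 × 0.16 = 0.0752
  node-e: 0.12 × 0.426 = 0.05112
  node-a: 0.15 × 0.01 = 0.0015
Normalizing constant = 0.19867.
P(node-e | evidence) = 0.05112 / 0.19867 ≈ 0.2573.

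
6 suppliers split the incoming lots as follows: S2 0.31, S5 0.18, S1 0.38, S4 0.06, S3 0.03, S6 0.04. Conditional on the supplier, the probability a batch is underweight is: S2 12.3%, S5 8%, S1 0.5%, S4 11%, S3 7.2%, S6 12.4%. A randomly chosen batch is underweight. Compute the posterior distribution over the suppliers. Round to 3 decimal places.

S2 0.560, S5 0.211, S1 0.028, S4 0.097, S3 0.032, S6 0.073

Compute prior × likelihood for every hypothesis:
  S2: 0.31 × 0.123 = 0.03813
  S5: 0.18 × 0.08 = 0.0144
  S1: 0.38 × 0.005 = 0.0019
  S4: 0.06 × 0.11 = 0.0066
  S3: 0.03 × 0.072 = 0.00216
  S6: 0.04 × 0.124 = 0.00496
Sum = 0.06815.
P(S2 | underweight) = 0.03813/0.06815 ≈ 0.560
P(S5 | underweight) = 0.0144/0.06815 ≈ 0.211
P(S1 | underweight) = 0.0019/0.06815 ≈ 0.028
P(S4 | underweight) = 0.0066/0.06815 ≈ 0.097
P(S3 | underweight) = 0.00216/0.06815 ≈ 0.032
P(S6 | underweight) = 0.00496/0.06815 ≈ 0.073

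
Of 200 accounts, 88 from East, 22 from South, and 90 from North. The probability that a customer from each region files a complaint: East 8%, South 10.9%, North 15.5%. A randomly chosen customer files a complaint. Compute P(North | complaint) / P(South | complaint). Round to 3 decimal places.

5.817

Compute prior × likelihood for every hypothesis:
  East: 0.44 × 0.08 = 0.0352
  South: 0.11 × 0.109 = 0.01199
  North: 0.45 × 0.155 = 0.06975
Total = 0.11694.
The ratio is 0.06975 / 0.01199 (the normalizer cancels) = 5.817.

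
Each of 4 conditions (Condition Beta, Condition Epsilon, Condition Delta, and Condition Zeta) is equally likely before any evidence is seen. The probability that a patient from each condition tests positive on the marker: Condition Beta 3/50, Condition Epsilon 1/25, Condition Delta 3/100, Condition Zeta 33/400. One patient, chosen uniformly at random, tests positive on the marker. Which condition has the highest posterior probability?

Since the prior is uniform, the posterior is proportional to the likelihood:
  Condition Beta: 0.06
  Condition Epsilon: 0.04
  Condition Delta: 0.03
  Condition Zeta: 0.0825
Total = 0.2125.
Largest term belongs to Condition Zeta, so Condition Zeta is most probable.

Condition Zeta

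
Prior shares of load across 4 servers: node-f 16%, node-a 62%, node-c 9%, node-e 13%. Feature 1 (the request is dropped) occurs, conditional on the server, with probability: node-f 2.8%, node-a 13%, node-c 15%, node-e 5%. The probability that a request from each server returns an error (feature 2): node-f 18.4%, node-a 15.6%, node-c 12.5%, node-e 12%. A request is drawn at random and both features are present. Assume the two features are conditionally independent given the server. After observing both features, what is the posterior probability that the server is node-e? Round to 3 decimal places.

Unnormalized posteriors (prior × likelihood):
  node-f: 0.16 × 0.028 × 0.184 = 0.00082432
  node-a: 0.62 × 0.13 × 0.156 = 0.0125736
  node-c: 0.09 × 0.15 × 0.125 = 0.0016875
  node-e: 0.13 × 0.05 × 0.12 = 0.00078
Normalizing constant = 0.01586542.
P(node-e | evidence) = 0.00078 / 0.01586542 ≈ 0.049.

0.049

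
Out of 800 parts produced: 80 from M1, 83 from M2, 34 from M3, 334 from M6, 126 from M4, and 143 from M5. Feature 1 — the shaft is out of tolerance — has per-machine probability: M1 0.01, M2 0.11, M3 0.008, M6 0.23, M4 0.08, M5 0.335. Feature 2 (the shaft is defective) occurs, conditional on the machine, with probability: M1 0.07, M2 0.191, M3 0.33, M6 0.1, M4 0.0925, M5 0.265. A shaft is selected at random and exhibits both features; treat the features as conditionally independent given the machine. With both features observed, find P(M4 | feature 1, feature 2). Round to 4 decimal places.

Unnormalized posteriors (prior × likelihood):
  M1: 0.1 × 0.01 × 0.07 = 0.00007
  M2: 0.10375 × 0.11 × 0.191 = 0.0021797875
  M3: 0.0425 × 0.008 × 0.33 = 0.0001122
  M6: 0.4175 × 0.23 × 0.1 = 0.0096025
  M4: 0.1575 × 0.08 × 0.0925 = 0.0011655
  M5: 0.17875 × 0.335 × 0.265 = 0.01586853125
Sum = 0.02899851875.
P(M4 | evidence) = 0.0011655 / 0.02899851875 ≈ 0.0402.

0.0402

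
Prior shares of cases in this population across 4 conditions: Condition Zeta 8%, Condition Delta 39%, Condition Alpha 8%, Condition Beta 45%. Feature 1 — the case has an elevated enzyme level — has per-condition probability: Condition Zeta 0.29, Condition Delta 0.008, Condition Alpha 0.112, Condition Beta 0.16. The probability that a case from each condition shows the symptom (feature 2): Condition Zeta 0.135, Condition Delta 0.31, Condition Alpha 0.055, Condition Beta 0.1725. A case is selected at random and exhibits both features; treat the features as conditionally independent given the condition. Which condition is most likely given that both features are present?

Condition Beta

Unnormalized posteriors (prior × likelihood):
  Condition Zeta: 0.08 × 0.29 × 0.135 = 0.003132
  Condition Delta: 0.39 × 0.008 × 0.31 = 0.0009672
  Condition Alpha: 0.08 × 0.112 × 0.055 = 0.0004928
  Condition Beta: 0.45 × 0.16 × 0.1725 = 0.01242
Sum = 0.017012.
Largest term belongs to Condition Beta, so Condition Beta is most probable.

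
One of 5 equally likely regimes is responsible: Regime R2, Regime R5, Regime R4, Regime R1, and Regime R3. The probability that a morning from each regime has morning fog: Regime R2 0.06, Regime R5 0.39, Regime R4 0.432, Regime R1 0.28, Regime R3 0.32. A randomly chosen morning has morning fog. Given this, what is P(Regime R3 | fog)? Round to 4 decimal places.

0.2159

With a uniform prior (1/5 each), posterior ∝ likelihood:
  Regime R2: 0.06
  Regime R5: 0.39
  Regime R4: 0.432
  Regime R1: 0.28
  Regime R3: 0.32
Sum = 1.482.
P(Regime R3 | evidence) = 0.32 / 1.482 ≈ 0.2159.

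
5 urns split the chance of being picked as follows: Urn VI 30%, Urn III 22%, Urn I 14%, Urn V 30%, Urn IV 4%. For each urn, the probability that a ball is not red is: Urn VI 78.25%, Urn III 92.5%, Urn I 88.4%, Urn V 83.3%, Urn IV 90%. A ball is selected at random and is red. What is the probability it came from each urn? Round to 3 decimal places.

Urn VI 0.429, Urn III 0.108, Urn I 0.107, Urn V 0.329, Urn IV 0.026

Taking complements, P(red | each) = Urn VI 0.2175, Urn III 0.075, Urn I 0.116, Urn V 0.167, Urn IV 0.1.
By Bayes' rule, posterior ∝ prior × likelihood:
  Urn VI: 0.3 × 0.2175 = 0.06525
  Urn III: 0.22 × 0.075 = 0.0165
  Urn I: 0.14 × 0.116 = 0.01624
  Urn V: 0.3 × 0.167 = 0.0501
  Urn IV: 0.04 × 0.1 = 0.004
Sum = 0.15209.
P(Urn VI | red) = 0.06525/0.15209 ≈ 0.429
P(Urn III | red) = 0.0165/0.15209 ≈ 0.108
P(Urn I | red) = 0.01624/0.15209 ≈ 0.107
P(Urn V | red) = 0.0501/0.15209 ≈ 0.329
P(Urn IV | red) = 0.004/0.15209 ≈ 0.026
(Check: 0.429+0.108+0.107+0.329+0.026 = 0.999.)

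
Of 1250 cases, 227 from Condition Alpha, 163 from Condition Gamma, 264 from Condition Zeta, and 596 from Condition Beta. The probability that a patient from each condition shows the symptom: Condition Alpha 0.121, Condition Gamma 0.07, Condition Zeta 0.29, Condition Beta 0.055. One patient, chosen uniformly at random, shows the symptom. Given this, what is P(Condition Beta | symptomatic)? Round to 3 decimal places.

Compute prior × likelihood for every hypothesis:
  Condition Alpha: 0.1816 × 0.121 = 0.0219736
  Condition Gamma: 0.1304 × 0.07 = 0.009128
  Condition Zeta: 0.2112 × 0.29 = 0.061248
  Condition Beta: 0.4768 × 0.055 = 0.026224
Normalizing constant = 0.1185736.
P(Condition Beta | evidence) = 0.026224 / 0.1185736 ≈ 0.221.

0.221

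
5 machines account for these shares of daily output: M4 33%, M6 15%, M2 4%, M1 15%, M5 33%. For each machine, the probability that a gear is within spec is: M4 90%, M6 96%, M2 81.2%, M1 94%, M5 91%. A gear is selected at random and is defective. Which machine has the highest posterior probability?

M4

Taking complements, P(defective | each) = M4 0.1, M6 0.04, M2 0.188, M1 0.06, M5 0.09.
Prior × likelihood for each hypothesis:
  M4: 0.33 × 0.1 = 0.033
  M6: 0.15 × 0.04 = 0.006
  M2: 0.04 × 0.188 = 0.00752
  M1: 0.15 × 0.06 = 0.009
  M5: 0.33 × 0.09 = 0.0297
Total = 0.08522.
Largest term belongs to M4, so M4 is most probable.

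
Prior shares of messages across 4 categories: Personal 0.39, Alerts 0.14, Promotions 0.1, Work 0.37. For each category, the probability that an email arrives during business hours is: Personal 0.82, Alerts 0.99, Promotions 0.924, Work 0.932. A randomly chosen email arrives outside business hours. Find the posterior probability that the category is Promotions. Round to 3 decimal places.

Taking complements, P(off-hours | each) = Personal 0.18, Alerts 0.01, Promotions 0.076, Work 0.068.
By Bayes' rule, posterior ∝ prior × likelihood:
  Personal: 0.39 × 0.18 = 0.0702
  Alerts: 0.14 × 0.01 = 0.0014
  Promotions: 0.1 × 0.076 = 0.0076
  Work: 0.37 × 0.068 = 0.02516
Total = 0.10436.
P(Promotions | evidence) = 0.0076 / 0.10436 ≈ 0.073.

0.073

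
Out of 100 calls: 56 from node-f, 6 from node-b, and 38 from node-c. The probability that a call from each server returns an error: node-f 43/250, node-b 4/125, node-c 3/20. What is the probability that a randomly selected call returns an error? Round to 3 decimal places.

0.155

By Bayes' rule, posterior ∝ prior × likelihood:
  node-f: 0.56 × 0.172 = 0.09632
  node-b: 0.06 × 0.032 = 0.00192
  node-c: 0.38 × 0.15 = 0.057
P(error) = 0.09632 + 0.00192 + 0.057 = 0.15524 → 0.155.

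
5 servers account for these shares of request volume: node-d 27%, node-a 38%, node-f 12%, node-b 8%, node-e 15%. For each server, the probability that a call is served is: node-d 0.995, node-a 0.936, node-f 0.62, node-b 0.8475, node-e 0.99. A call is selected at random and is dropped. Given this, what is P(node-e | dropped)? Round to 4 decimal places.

Taking complements, P(dropped | each) = node-d 0.005, node-a 0.064, node-f 0.38, node-b 0.1525, node-e 0.01.
Prior × likelihood for each hypothesis:
  node-d: 0.27 × 0.005 = 0.00135
  node-a: 0.38 × 0.064 = 0.02432
  node-f: 0.12 × 0.38 = 0.0456
  node-b: 0.08 × 0.1525 = 0.0122
  node-e: 0.15 × 0.01 = 0.0015
Normalizing constant = 0.08497.
P(node-e | evidence) = 0.0015 / 0.08497 ≈ 0.0177.

0.0177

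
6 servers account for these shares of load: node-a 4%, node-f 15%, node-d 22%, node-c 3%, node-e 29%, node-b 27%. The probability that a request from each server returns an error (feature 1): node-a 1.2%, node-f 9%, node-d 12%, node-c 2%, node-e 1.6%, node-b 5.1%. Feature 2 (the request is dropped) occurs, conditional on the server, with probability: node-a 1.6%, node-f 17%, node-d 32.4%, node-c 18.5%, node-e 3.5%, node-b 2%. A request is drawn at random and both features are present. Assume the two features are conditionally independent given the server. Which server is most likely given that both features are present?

Unnormalized posteriors (prior × likelihood):
  node-a: 0.04 × 0.012 × 0.016 = 0.00000768
  node-f: 0.15 × 0.09 × 0.17 = 0.002295
  node-d: 0.22 × 0.12 × 0.324 = 0.0085536
  node-c: 0.03 × 0.02 × 0.185 = 0.000111
  node-e: 0.29 × 0.016 × 0.035 = 0.0001624
  node-b: 0.27 × 0.051 × 0.02 = 0.0002754
Normalizing constant = 0.01140508.
Largest term belongs to node-d, so node-d is most probable.

node-d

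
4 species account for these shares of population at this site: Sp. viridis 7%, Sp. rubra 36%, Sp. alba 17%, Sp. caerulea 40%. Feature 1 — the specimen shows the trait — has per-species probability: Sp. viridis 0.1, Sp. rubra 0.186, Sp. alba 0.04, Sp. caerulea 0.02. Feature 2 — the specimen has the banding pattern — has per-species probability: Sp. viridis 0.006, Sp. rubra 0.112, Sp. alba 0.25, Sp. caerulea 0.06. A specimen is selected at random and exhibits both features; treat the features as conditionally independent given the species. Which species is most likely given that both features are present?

Sp. rubra

Unnormalized posteriors (prior × likelihood):
  Sp. viridis: 0.07 × 0.1 × 0.006 = 0.000042
  Sp. rubra: 0.36 × 0.186 × 0.112 = 0.00749952
  Sp. alba: 0.17 × 0.04 × 0.25 = 0.0017
  Sp. caerulea: 0.4 × 0.02 × 0.06 = 0.00048
Sum = 0.00972152.
Largest term belongs to Sp. rubra, so Sp. rubra is most probable.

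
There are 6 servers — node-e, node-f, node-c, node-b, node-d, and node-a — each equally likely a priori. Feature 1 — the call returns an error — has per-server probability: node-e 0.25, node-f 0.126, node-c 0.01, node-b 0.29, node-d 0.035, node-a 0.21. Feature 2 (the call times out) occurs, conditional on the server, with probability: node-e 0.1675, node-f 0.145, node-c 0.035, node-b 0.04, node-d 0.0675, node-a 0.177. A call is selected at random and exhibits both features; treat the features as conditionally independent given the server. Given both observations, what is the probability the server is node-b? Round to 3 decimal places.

With a uniform prior (1/6 each), posterior ∝ likelihood:
  node-e: 0.25 × 0.1675 = 0.041875
  node-f: 0.126 × 0.145 = 0.01827
  node-c: 0.01 × 0.035 = 0.00035
  node-b: 0.29 × 0.04 = 0.0116
  node-d: 0.035 × 0.0675 = 0.0023625
  node-a: 0.21 × 0.177 = 0.03717
Total = 0.1116275.
P(node-b | evidence) = 0.0116 / 0.1116275 ≈ 0.104.

0.104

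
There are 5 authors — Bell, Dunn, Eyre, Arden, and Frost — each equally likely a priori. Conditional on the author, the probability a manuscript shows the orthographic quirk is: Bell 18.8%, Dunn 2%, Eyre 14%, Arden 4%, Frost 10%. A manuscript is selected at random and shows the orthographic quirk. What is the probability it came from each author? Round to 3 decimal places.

Bell 0.385, Dunn 0.041, Eyre 0.287, Arden 0.082, Frost 0.205

With a uniform prior (1/5 each), posterior ∝ likelihood:
  Bell: 0.188
  Dunn: 0.02
  Eyre: 0.14
  Arden: 0.04
  Frost: 0.1
Normalizing constant = 0.488.
P(Bell | quirk) = 0.188/0.488 ≈ 0.385
P(Dunn | quirk) = 0.02/0.488 ≈ 0.041
P(Eyre | quirk) = 0.14/0.488 ≈ 0.287
P(Arden | quirk) = 0.04/0.488 ≈ 0.082
P(Frost | quirk) = 0.1/0.488 ≈ 0.205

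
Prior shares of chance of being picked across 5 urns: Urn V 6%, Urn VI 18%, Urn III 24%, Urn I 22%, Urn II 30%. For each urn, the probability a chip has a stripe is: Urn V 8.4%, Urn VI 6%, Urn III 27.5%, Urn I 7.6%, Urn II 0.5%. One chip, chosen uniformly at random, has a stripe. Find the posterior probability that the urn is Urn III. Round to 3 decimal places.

0.660

Compute prior × likelihood for every hypothesis:
  Urn V: 0.06 × 0.084 = 0.00504
  Urn VI: 0.18 × 0.06 = 0.0108
  Urn III: 0.24 × 0.275 = 0.066
  Urn I: 0.22 × 0.076 = 0.01672
  Urn II: 0.3 × 0.005 = 0.0015
Sum = 0.10006.
P(Urn III | evidence) = 0.066 / 0.10006 ≈ 0.660.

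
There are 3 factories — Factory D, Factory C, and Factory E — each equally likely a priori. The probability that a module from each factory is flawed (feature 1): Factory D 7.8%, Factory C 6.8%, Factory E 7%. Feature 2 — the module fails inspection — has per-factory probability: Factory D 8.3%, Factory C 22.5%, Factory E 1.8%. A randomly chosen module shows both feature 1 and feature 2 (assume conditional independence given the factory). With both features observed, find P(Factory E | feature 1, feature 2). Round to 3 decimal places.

With a uniform prior (1/3 each), posterior ∝ likelihood:
  Factory D: 0.078 × 0.083 = 0.006474
  Factory C: 0.068 × 0.225 = 0.0153
  Factory E: 0.07 × 0.018 = 0.00126
Total = 0.023034.
P(Factory E | evidence) = 0.00126 / 0.023034 ≈ 0.055.

0.055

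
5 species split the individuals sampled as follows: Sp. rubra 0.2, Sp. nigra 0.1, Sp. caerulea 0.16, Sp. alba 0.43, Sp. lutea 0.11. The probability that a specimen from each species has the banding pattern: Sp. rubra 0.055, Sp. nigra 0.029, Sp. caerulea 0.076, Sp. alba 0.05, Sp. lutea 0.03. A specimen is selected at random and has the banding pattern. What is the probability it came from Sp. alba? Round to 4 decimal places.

Prior × likelihood for each hypothesis:
  Sp. rubra: 0.2 × 0.055 = 0.011
  Sp. nigra: 0.1 × 0.029 = 0.0029
  Sp. caerulea: 0.16 × 0.076 = 0.01216
  Sp. alba: 0.43 × 0.05 = 0.0215
  Sp. lutea: 0.11 × 0.03 = 0.0033
Normalizing constant = 0.05086.
P(Sp. alba | evidence) = 0.0215 / 0.05086 ≈ 0.4227.

0.4227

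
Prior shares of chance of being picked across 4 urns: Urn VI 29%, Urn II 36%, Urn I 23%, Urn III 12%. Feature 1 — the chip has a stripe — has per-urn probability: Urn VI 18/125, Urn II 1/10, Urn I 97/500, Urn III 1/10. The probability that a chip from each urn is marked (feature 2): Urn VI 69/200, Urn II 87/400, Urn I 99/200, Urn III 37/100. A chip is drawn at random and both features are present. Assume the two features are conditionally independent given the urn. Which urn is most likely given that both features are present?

Urn I

Prior × likelihood for each hypothesis:
  Urn VI: 0.29 × 0.144 × 0.345 = 0.0144072
  Urn II: 0.36 × 0.1 × 0.2175 = 0.00783
  Urn I: 0.23 × 0.194 × 0.495 = 0.0220869
  Urn III: 0.12 × 0.1 × 0.37 = 0.00444
Total = 0.0487641.
Largest term belongs to Urn I, so Urn I is most probable.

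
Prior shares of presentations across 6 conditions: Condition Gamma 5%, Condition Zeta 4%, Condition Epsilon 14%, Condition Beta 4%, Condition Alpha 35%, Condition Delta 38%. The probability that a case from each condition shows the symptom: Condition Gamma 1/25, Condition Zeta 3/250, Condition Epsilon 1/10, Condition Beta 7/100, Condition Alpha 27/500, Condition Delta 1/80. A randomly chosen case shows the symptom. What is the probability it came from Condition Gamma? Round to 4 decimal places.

Prior × likelihood for each hypothesis:
  Condition Gamma: 0.05 × 0.04 = 0.002
  Condition Zeta: 0.04 × 0.012 = 0.00048
  Condition Epsilon: 0.14 × 0.1 = 0.014
  Condition Beta: 0.04 × 0.07 = 0.0028
  Condition Alpha: 0.35 × 0.054 = 0.0189
  Condition Delta: 0.38 × 0.0125 = 0.00475
Total = 0.04293.
P(Condition Gamma | evidence) = 0.002 / 0.04293 ≈ 0.0466.

0.0466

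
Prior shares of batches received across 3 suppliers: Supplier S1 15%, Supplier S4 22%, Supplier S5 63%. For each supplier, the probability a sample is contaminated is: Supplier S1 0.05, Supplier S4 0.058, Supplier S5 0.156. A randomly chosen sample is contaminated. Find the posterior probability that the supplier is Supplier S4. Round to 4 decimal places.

Unnormalized posteriors (prior × likelihood):
  Supplier S1: 0.15 × 0.05 = 0.0075
  Supplier S4: 0.22 × 0.058 = 0.01276
  Supplier S5: 0.63 × 0.156 = 0.09828
Normalizing constant = 0.11854.
P(Supplier S4 | evidence) = 0.01276 / 0.11854 ≈ 0.1076.

0.1076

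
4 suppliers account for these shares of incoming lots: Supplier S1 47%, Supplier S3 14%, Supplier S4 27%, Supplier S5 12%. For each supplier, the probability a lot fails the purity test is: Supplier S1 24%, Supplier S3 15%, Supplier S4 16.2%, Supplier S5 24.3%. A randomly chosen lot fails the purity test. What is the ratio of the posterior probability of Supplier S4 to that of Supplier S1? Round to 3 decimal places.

0.388

Prior × likelihood for each hypothesis:
  Supplier S1: 0.47 × 0.24 = 0.1128
  Supplier S3: 0.14 × 0.15 = 0.021
  Supplier S4: 0.27 × 0.162 = 0.04374
  Supplier S5: 0.12 × 0.243 = 0.02916
Total = 0.2067.
The ratio is 0.04374 / 0.1128 (the normalizer cancels) = 0.388.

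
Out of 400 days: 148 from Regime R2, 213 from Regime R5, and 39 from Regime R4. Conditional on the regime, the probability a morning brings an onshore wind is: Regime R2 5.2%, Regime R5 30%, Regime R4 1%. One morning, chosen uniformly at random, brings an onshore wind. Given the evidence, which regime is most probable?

Unnormalized posteriors (prior × likelihood):
  Regime R2: 0.37 × 0.052 = 0.01924
  Regime R5: 0.5325 × 0.3 = 0.15975
  Regime R4: 0.0975 × 0.01 = 0.000975
Sum = 0.179965.
Largest term belongs to Regime R5, so Regime R5 is most probable.

Regime R5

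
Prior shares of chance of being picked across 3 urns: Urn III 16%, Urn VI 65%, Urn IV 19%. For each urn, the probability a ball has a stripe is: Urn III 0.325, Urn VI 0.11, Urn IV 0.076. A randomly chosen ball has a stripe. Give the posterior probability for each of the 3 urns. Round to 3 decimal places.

Compute prior × likelihood for every hypothesis:
  Urn III: 0.16 × 0.325 = 0.052
  Urn VI: 0.65 × 0.11 = 0.0715
  Urn IV: 0.19 × 0.076 = 0.01444
Sum = 0.13794.
P(Urn III | striped) = 0.052/0.13794 ≈ 0.377
P(Urn VI | striped) = 0.0715/0.13794 ≈ 0.518
P(Urn IV | striped) = 0.01444/0.13794 ≈ 0.105

Urn III 0.377, Urn VI 0.518, Urn IV 0.105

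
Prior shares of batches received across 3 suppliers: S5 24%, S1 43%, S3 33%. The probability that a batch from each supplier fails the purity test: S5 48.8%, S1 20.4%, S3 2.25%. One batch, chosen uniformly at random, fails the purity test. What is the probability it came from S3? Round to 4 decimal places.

0.0350

Unnormalized posteriors (prior × likelihood):
  S5: 0.24 × 0.488 = 0.11712
  S1: 0.43 × 0.204 = 0.08772
  S3: 0.33 × 0.0225 = 0.007425
Sum = 0.212265.
P(S3 | evidence) = 0.007425 / 0.212265 ≈ 0.0350.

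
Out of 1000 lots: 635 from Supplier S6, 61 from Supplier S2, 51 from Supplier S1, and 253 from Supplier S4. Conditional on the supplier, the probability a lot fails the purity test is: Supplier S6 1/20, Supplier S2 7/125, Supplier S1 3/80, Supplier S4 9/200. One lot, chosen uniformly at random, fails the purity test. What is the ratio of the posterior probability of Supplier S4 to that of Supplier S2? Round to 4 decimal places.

Unnormalized posteriors (prior × likelihood):
  Supplier S6: 0.635 × 0.05 = 0.03175
  Supplier S2: 0.061 × 0.056 = 0.003416
  Supplier S1: 0.051 × 0.0375 = 0.0019125
  Supplier S4: 0.253 × 0.045 = 0.011385
Total = 0.0484635.
The ratio is 0.011385 / 0.003416 (the normalizer cancels) = 3.3328.

3.3328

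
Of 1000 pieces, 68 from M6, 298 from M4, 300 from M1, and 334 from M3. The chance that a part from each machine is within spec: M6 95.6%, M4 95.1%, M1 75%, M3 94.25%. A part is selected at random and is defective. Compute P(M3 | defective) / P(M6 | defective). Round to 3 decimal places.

6.419

Taking complements, P(defective | each) = M6 0.044, M4 0.049, M1 0.25, M3 0.0575.
Unnormalized posteriors (prior × likelihood):
  M6: 0.068 × 0.044 = 0.002992
  M4: 0.298 × 0.049 = 0.014602
  M1: 0.3 × 0.25 = 0.075
  M3: 0.334 × 0.0575 = 0.019205
Normalizing constant = 0.111799.
The ratio is 0.019205 / 0.002992 (the normalizer cancels) = 6.419.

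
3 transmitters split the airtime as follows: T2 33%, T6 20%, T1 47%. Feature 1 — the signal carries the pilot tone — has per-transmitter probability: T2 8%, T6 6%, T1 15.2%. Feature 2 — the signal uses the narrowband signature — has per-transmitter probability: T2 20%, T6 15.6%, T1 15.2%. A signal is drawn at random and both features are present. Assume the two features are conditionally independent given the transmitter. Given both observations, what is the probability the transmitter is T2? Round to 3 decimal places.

Unnormalized posteriors (prior × likelihood):
  T2: 0.33 × 0.08 × 0.2 = 0.00528
  T6: 0.2 × 0.06 × 0.156 = 0.001872
  T1: 0.47 × 0.152 × 0.152 = 0.01085888
Normalizing constant = 0.01801088.
P(T2 | evidence) = 0.00528 / 0.01801088 ≈ 0.293.

0.293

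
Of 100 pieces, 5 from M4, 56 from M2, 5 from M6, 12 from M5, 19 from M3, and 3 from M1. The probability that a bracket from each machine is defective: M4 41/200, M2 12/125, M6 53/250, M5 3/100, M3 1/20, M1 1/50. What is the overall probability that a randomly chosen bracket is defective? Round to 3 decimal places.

0.088

Unnormalized posteriors (prior × likelihood):
  M4: 0.05 × 0.205 = 0.01025
  M2: 0.56 × 0.096 = 0.05376
  M6: 0.05 × 0.212 = 0.0106
  M5: 0.12 × 0.03 = 0.0036
  M3: 0.19 × 0.05 = 0.0095
  M1: 0.03 × 0.02 = 0.0006
P(defective) = 0.01025 + 0.05376 + 0.0106 + 0.0036 + 0.0095 + 0.0006 = 0.08831 → 0.088.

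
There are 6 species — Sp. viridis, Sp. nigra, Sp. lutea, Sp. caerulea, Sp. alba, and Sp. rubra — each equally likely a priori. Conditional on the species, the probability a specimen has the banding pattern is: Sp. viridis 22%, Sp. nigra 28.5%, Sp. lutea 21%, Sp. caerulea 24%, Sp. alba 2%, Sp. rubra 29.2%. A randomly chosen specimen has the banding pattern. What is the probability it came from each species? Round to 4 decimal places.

Since the prior is uniform, the posterior is proportional to the likelihood:
  Sp. viridis: 0.22
  Sp. nigra: 0.285
  Sp. lutea: 0.21
  Sp. caerulea: 0.24
  Sp. alba: 0.02
  Sp. rubra: 0.292
Total = 1.267.
P(Sp. viridis | banded) = 0.22/1.267 ≈ 0.1736
P(Sp. nigra | banded) = 0.285/1.267 ≈ 0.2249
P(Sp. lutea | banded) = 0.21/1.267 ≈ 0.1657
P(Sp. caerulea | banded) = 0.24/1.267 ≈ 0.1894
P(Sp. alba | banded) = 0.02/1.267 ≈ 0.0158
P(Sp. rubra | banded) = 0.292/1.267 ≈ 0.2305

Sp. viridis 0.1736, Sp. nigra 0.2249, Sp. lutea 0.1657, Sp. caerulea 0.1894, Sp. alba 0.0158, Sp. rubra 0.2305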